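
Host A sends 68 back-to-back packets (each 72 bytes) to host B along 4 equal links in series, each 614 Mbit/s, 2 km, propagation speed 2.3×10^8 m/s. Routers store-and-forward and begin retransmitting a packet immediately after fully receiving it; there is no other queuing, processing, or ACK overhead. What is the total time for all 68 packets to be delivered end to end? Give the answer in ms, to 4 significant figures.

0.1014 ms

Per-hop transmission t_tx = L/R = 576/614000000 = 0.000938111 ms.
Per-hop propagation t_prop = 2000/2.3e+08 = 0.00869565 ms.
Pipeline fill: first packet needs 4·t_tx to clear all hops; remaining 67 packets each add one t_tx.
Total = (4+68-1)·t_tx + 4·t_prop = 71·0.000938111 + 4·0.00869565 = 0.1014 ms.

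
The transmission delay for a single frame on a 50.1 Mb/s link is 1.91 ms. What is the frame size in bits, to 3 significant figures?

L = R × t_tx = 50100000 b/s × 0.00191 s = 95691 bits.

95700 bits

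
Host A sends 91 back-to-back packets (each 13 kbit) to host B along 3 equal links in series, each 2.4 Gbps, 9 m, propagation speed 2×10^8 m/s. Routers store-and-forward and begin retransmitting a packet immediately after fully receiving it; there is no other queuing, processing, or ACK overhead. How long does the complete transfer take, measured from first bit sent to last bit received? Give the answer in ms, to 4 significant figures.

0.5039 ms

Per-hop transmission t_tx = L/R = 13000/2400000000 = 0.00541667 ms.
Per-hop propagation t_prop = 9/200000000 = 4.5e-05 ms.
Pipeline fill: first packet needs 3·t_tx to clear all hops; remaining 90 packets each add one t_tx.
Total = (3+91-1)·t_tx + 3·t_prop = 93·0.00541667 + 3·4.5e-05 = 0.5039 ms.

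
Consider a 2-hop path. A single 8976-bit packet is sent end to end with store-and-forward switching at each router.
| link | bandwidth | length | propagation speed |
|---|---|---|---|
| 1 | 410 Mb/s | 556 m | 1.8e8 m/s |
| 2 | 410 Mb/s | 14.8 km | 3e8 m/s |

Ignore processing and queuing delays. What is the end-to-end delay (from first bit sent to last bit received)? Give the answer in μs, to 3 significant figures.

96.2 μs

Transmission delay per hop = L/R = 8976/410000000 = 21.8927 μs; 2 hops → 43.7854 μs.
Propagation delays (d/s per hop): 3.08889, 49.3333 μs; sum = 52.4222 μs.
End-to-end = 96.2 μs.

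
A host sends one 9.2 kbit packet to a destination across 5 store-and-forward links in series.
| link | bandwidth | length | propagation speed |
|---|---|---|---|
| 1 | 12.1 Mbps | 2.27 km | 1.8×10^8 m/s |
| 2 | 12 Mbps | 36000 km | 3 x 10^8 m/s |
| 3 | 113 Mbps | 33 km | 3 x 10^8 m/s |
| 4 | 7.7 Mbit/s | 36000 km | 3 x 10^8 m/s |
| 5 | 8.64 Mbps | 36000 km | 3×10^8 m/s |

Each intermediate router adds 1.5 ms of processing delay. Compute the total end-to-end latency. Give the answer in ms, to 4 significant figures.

370.0 ms

L = 9200 bits.
Transmission delays (L/R per hop): 0.760331, 0.766667, 0.0814159, 1.19481, 1.06481 ms; sum = 3.86803 ms.
Propagation delays (d/s per hop): 0.0126111, 120, 0.11, 120, 120 ms; sum = 360.123 ms.
Processing at 4 router(s): 4 × 1.5 ms = 6 ms.
End-to-end = 370.0 ms.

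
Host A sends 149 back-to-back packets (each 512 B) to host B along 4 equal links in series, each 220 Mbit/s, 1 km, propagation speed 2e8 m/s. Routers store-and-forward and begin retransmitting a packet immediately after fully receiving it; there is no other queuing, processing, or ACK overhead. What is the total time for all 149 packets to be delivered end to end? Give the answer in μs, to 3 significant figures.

Per-hop transmission t_tx = L/R = 4096/220000000 = 18.6182 μs.
Per-hop propagation t_prop = 1000/200000000 = 5 μs.
Pipeline fill: first packet needs 4·t_tx to clear all hops; remaining 148 packets each add one t_tx.
Total = (4+149-1)·t_tx + 4·t_prop = 152·18.6182 + 4·5 = 2850 μs.

2850 μs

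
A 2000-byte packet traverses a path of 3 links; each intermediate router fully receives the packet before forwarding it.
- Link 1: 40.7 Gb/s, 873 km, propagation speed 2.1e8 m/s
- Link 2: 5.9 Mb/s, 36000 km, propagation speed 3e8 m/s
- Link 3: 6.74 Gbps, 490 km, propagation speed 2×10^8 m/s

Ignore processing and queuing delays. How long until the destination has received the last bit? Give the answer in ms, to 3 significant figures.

L = 2000 × 8 = 16000 bits.
Transmission delays (L/R per hop): 0.00039312, 2.71186, 0.00237389 ms; sum = 2.71463 ms.
Propagation delays (d/s per hop): 4.15714, 120, 2.45 ms; sum = 126.607 ms.
End-to-end = 129 ms.

129 ms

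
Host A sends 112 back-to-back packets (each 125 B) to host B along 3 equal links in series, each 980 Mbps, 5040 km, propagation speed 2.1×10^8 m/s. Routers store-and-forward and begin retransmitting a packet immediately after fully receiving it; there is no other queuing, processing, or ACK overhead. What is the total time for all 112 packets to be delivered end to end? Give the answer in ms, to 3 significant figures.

Per-hop transmission t_tx = L/R = 1000/980000000 = 0.00102041 ms.
Per-hop propagation t_prop = 5040000/210000000 = 24 ms.
Pipeline fill: first packet needs 3·t_tx to clear all hops; remaining 111 packets each add one t_tx.
Total = (3+112-1)·t_tx + 3·t_prop = 114·0.00102041 + 3·24 = 72.1 ms.

72.1 ms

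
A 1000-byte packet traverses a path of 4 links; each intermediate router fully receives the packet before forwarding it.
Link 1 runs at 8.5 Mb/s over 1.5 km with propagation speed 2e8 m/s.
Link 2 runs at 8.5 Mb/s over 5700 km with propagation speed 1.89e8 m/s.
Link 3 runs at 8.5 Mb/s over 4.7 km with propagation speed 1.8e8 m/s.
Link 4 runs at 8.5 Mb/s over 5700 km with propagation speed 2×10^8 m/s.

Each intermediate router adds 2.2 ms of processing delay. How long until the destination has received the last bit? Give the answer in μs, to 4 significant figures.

69060 μs

L = 1000 × 8 = 8000 bits.
Transmission delay per hop = L/R = 8000/8500000 = 941.176 μs; 4 hops → 3764.71 μs.
Propagation delays (d/s per hop): 7.5, 30158.7, 26.1111, 28500 μs; sum = 58692.3 μs.
Processing at 3 router(s): 3 × 2.2 ms = 6600 μs.
End-to-end = 69060 μs.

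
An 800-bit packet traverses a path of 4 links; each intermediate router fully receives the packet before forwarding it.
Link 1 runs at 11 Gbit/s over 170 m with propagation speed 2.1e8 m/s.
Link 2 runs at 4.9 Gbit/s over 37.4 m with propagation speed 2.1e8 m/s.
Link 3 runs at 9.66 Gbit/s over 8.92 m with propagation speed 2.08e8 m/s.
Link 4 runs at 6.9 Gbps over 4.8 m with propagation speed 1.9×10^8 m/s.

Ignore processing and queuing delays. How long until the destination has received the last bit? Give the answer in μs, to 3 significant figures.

Transmission delays (L/R per hop): 0.0727273, 0.163265, 0.0828157, 0.115942 μs; sum = 0.43475 μs.
Propagation delays (d/s per hop): 0.809524, 0.178095, 0.0428846, 0.0252632 μs; sum = 1.05577 μs.
End-to-end = 1.49 μs.

1.49 μs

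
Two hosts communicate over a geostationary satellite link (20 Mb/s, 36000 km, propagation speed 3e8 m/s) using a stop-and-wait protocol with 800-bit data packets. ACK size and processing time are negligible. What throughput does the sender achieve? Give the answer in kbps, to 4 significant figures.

t_tx = L/R = 800/20000000 = 4e-05 s.
t_prop = 36000000/300000000 = 0.12 s; RTT = 0.24 s.
Cycle = t_tx + RTT = 0.24004 s.
Throughput = L / cycle = 800 / 0.24004 = 3.333 kbps.

3.333 kbps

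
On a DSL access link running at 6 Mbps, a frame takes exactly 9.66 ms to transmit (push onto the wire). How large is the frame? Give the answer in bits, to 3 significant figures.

58000 bits

L = R × t_tx = 6000000 b/s × 0.00966 s = 57960 bits.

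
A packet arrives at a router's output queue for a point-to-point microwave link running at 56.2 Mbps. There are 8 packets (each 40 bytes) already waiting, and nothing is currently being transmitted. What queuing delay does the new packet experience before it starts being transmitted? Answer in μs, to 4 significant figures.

45.55 μs

Each queued packet: L/R = 320/56200000 = 5.69395 μs.
8 queued → 45.5516 μs.
Queuing delay = 45.55 μs.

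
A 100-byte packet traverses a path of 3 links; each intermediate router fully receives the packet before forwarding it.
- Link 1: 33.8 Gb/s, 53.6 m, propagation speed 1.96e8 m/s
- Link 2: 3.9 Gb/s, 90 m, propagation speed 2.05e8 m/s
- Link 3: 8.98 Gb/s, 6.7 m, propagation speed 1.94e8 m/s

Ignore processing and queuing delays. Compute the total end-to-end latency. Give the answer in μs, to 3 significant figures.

L = 100 × 8 = 800 bits.
Transmission delays (L/R per hop): 0.0236686, 0.205128, 0.0890869 μs; sum = 0.317884 μs.
Propagation delays (d/s per hop): 0.273469, 0.439024, 0.0345361 μs; sum = 0.74703 μs.
End-to-end = 1.06 μs.

1.06 μs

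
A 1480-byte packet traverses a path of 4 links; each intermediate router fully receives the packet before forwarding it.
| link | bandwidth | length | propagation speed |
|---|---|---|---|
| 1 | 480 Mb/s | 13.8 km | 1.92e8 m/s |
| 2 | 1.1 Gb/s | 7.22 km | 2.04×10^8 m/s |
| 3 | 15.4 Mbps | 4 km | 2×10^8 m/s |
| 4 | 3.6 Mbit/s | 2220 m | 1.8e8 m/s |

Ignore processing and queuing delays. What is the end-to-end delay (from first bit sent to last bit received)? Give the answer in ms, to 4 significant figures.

4.233 ms

L = 1480 × 8 = 11840 bits.
Transmission delays (L/R per hop): 0.0246667, 0.0107636, 0.768831, 3.28889 ms; sum = 4.09315 ms.
Propagation delays (d/s per hop): 0.071875, 0.0353922, 0.02, 0.0123333 ms; sum = 0.1396 ms.
End-to-end = 4.233 ms.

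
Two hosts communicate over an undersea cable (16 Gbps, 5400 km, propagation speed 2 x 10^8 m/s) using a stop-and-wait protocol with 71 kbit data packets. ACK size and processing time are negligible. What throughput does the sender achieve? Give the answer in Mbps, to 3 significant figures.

1.31 Mbps

t_tx = L/R = 71000/16000000000 = 4.4375e-06 s.
t_prop = 5400000/200000000 = 0.027 s; RTT = 0.054 s.
Cycle = t_tx + RTT = 0.0540044 s.
Throughput = L / cycle = 71000 / 0.0540044 = 1.31 Mbps.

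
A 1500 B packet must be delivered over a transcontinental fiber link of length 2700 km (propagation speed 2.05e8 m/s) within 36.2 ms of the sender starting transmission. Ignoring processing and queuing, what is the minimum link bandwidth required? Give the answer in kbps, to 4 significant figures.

L = 12000 bits.
Propagation delay = 2700000 / 2.05e+08 = 13.1707 ms.
Transmission budget = 36.2 − 13.1707 = 23.0293 ms.
R ≥ L / t_tx = 12000 bits / 0.0230293 s = 521.1 kbps.

521.1 kbps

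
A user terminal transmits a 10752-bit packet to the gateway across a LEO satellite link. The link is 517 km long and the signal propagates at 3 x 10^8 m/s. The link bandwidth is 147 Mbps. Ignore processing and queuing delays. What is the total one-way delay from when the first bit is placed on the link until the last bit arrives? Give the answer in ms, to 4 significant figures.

1.796 ms

Transmission delay = L/R = 10752 / 147000000 = 0.0731429 ms.
Propagation delay = d/s = 517000 m / 300000000 m/s = 1.72333 ms.
Total = 1.796 ms.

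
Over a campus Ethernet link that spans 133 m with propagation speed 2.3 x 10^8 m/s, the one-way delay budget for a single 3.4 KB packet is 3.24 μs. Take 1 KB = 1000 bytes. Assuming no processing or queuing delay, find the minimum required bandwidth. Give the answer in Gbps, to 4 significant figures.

10.22 Gbps

L = 27200 bits.
Propagation delay = 133 / 2.3e+08 = 0.578261 μs.
Transmission budget = 3.24 − 0.578261 = 2.66174 μs.
R ≥ L / t_tx = 27200 bits / 2.66174e-06 s = 10.22 Gbps.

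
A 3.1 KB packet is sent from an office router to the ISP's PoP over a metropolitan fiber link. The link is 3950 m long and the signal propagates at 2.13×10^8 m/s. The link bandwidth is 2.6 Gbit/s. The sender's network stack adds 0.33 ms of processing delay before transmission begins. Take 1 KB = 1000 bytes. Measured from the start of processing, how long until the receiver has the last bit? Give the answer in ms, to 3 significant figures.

0.358 ms

L = 24800 bits.
Transmission delay = L/R = 24800 / 2600000000 = 0.00953846 ms.
Propagation delay = d/s = 3950 m / 213000000 m/s = 0.0185446 ms.
Plus processing delay 0.33 ms = 0.33 ms.
Total = 0.358 ms.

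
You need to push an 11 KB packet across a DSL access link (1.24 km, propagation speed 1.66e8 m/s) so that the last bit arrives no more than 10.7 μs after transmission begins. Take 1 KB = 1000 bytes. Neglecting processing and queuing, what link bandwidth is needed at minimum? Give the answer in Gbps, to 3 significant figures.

L = 88000 bits.
Propagation delay = 1240 / 166000000 = 7.46988 μs.
Transmission budget = 10.7 − 7.46988 = 3.23012 μs.
R ≥ L / t_tx = 88000 bits / 3.23012e-06 s = 27.2 Gbps.

27.2 Gbps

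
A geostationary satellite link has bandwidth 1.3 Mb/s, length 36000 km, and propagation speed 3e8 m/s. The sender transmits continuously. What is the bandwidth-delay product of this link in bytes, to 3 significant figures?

Propagation delay = 36000000 / 300000000 = 0.12 s.
BDP = R × t_prop = 1300000 × 0.12 = 156000 bits.
In bytes: 156000/8 = 19500 bytes.

19500 bytes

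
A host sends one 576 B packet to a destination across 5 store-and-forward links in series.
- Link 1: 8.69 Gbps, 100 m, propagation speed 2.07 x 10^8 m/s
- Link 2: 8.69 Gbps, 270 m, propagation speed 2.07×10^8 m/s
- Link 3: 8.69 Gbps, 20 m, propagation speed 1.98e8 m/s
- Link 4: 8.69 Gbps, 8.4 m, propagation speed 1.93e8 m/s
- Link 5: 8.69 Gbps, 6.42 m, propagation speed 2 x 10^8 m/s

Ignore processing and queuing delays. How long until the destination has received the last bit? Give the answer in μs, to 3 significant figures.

L = 576 × 8 = 4608 bits.
Transmission delay per hop = L/R = 4608/8690000000 = 0.530265 μs; 5 hops → 2.65132 μs.
Propagation delays (d/s per hop): 0.483092, 1.30435, 0.10101, 0.0435233, 0.0321 μs; sum = 1.96407 μs.
End-to-end = 4.62 μs.

4.62 μs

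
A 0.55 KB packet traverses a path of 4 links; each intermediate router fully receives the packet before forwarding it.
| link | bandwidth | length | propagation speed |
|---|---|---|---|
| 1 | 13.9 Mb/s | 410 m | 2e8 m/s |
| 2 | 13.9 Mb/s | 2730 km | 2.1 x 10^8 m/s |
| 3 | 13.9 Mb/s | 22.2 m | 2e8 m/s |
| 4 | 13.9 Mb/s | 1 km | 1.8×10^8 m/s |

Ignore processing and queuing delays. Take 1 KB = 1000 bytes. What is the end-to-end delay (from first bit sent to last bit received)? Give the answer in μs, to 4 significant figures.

14270 μs

L = 4400 bits.
Transmission delay per hop = L/R = 4400/13900000 = 316.547 μs; 4 hops → 1266.19 μs.
Propagation delays (d/s per hop): 2.05, 13000, 0.111, 5.55556 μs; sum = 13007.7 μs.
End-to-end = 14270 μs.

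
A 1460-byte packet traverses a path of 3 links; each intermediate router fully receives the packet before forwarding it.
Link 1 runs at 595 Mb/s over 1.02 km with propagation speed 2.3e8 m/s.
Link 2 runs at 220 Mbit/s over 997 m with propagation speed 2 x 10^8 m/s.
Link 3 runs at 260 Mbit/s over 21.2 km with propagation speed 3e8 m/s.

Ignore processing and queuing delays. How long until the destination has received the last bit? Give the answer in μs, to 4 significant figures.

L = 1460 × 8 = 11680 bits.
Transmission delays (L/R per hop): 19.6303, 53.0909, 44.9231 μs; sum = 117.644 μs.
Propagation delays (d/s per hop): 4.43478, 4.985, 70.6667 μs; sum = 80.0864 μs.
End-to-end = 197.7 μs.

197.7 μs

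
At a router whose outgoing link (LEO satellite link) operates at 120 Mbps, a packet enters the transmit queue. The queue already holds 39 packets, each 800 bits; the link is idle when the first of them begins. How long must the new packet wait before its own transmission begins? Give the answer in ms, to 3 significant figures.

0.260 ms

Each queued packet: L/R = 800/120000000 = 0.00666667 ms.
39 queued → 0.26 ms.
Queuing delay = 0.260 ms.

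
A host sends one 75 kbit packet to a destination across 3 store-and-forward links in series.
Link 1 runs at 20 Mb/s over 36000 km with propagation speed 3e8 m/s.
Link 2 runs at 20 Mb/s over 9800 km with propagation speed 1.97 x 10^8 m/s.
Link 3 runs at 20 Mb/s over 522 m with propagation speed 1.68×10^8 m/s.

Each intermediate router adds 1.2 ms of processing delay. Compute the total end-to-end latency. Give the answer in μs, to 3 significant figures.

183000 μs

L = 75000 bits.
Transmission delay per hop = L/R = 75000/20000000 = 3750 μs; 3 hops → 11250 μs.
Propagation delays (d/s per hop): 120000, 49746.2, 3.10714 μs; sum = 169749 μs.
Processing at 2 router(s): 2 × 1.2 ms = 2400 μs.
End-to-end = 183000 μs.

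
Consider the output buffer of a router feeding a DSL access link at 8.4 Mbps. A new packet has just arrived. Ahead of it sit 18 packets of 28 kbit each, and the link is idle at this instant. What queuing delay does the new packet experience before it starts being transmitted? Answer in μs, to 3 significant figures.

Each queued packet: L/R = 28000/8400000 = 3333.33 μs.
18 queued → 60000 μs.
Queuing delay = 60000 μs.

60000 μs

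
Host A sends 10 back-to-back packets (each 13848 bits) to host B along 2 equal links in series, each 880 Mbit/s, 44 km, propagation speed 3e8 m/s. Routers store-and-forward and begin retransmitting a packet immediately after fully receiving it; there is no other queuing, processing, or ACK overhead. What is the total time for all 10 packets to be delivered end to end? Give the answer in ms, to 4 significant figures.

Per-hop transmission t_tx = L/R = 13848/880000000 = 0.0157364 ms.
Per-hop propagation t_prop = 44000/300000000 = 0.146667 ms.
Pipeline fill: first packet needs 2·t_tx to clear all hops; remaining 9 packets each add one t_tx.
Total = (2+10-1)·t_tx + 2·t_prop = 11·0.0157364 + 2·0.146667 = 0.4664 ms.

0.4664 ms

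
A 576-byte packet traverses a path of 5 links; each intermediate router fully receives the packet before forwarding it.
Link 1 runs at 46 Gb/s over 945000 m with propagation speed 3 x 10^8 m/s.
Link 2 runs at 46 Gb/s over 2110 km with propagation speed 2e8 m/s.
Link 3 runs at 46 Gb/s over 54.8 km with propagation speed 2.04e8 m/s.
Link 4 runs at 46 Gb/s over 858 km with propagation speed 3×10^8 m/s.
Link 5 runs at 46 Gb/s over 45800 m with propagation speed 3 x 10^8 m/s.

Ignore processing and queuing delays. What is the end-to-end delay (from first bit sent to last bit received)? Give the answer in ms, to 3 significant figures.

17.0 ms

L = 576 × 8 = 4608 bits.
Transmission delay per hop = L/R = 4608/46000000000 = 0.000100174 ms; 5 hops → 0.00050087 ms.
Propagation delays (d/s per hop): 3.15, 10.55, 0.268627, 2.86, 0.152667 ms; sum = 16.9813 ms.
End-to-end = 17.0 ms.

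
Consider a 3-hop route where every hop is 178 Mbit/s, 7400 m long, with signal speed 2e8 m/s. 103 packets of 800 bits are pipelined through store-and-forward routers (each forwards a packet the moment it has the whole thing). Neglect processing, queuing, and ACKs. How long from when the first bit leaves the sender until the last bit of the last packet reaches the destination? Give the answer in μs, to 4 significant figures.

Per-hop transmission t_tx = L/R = 800/178000000 = 4.49438 μs.
Per-hop propagation t_prop = 7400/200000000 = 37 μs.
Pipeline fill: first packet needs 3·t_tx to clear all hops; remaining 102 packets each add one t_tx.
Total = (3+103-1)·t_tx + 3·t_prop = 105·4.49438 + 3·37 = 582.9 μs.

582.9 μs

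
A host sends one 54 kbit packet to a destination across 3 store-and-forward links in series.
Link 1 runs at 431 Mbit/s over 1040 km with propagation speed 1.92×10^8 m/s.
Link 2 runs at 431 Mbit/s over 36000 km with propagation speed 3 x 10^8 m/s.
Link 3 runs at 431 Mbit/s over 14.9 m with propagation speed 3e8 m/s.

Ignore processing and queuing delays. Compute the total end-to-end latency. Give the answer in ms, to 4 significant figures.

125.8 ms

L = 54000 bits.
Transmission delay per hop = L/R = 54000/431000000 = 0.12529 ms; 3 hops → 0.37587 ms.
Propagation delays (d/s per hop): 5.41667, 120, 4.96667e-05 ms; sum = 125.417 ms.
End-to-end = 125.8 ms.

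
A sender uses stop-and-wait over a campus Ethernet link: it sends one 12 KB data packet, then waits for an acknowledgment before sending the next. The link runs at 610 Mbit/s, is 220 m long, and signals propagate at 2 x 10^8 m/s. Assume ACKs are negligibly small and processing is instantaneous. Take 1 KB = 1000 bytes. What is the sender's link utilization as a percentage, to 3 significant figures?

t_tx = L/R = 96000/610000000 = 0.000157377 s.
t_prop = 220/200000000 = 1.1e-06 s; RTT = 2.2e-06 s.
Cycle = t_tx + RTT = 0.000159577 s.
Utilization = t_tx / cycle = 0.000157377/0.000159577 = 98.6 %.

98.6 %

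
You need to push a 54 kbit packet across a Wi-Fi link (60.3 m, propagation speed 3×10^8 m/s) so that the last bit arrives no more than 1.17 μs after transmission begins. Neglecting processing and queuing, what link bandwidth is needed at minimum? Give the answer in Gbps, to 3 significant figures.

Propagation delay = 60.3 / 300000000 = 0.201 μs.
Transmission budget = 1.17 − 0.201 = 0.969 μs.
R ≥ L / t_tx = 54000 bits / 9.69e-07 s = 55.7 Gbps.

55.7 Gbps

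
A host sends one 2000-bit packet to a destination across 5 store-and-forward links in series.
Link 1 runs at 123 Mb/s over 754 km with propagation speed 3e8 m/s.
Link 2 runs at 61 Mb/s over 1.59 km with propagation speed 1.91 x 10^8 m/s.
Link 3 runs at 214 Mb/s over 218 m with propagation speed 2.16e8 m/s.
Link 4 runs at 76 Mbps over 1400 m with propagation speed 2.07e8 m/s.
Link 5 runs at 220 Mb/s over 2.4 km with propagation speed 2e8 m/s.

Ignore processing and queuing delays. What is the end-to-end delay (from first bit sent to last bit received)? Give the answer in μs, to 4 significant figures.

Transmission delays (L/R per hop): 16.2602, 32.7869, 9.34579, 26.3158, 9.09091 μs; sum = 93.7995 μs.
Propagation delays (d/s per hop): 2513.33, 8.32461, 1.00926, 6.76329, 12 μs; sum = 2541.43 μs.
End-to-end = 2635 μs.

2635 μs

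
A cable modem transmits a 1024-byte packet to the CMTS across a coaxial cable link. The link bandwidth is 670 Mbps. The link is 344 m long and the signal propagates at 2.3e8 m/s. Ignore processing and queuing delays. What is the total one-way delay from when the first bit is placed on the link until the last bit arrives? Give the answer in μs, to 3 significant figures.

13.7 μs

L = 1024 × 8 = 8192 bits.
Transmission delay = L/R = 8192 / 670000000 = 12.2269 μs.
Propagation delay = d/s = 344 m / 2.3e+08 m/s = 1.49565 μs.
Total = 13.7 μs.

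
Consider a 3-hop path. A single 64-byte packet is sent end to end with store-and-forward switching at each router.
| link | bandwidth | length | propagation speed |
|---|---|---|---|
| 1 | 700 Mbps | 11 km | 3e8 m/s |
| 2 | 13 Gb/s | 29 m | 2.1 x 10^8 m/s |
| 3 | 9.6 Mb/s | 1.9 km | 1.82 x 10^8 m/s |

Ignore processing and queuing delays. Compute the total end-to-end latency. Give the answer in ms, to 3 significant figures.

0.101 ms

L = 64 × 8 = 512 bits.
Transmission delays (L/R per hop): 0.000731429, 3.93846e-05, 0.0533333 ms; sum = 0.0541041 ms.
Propagation delays (d/s per hop): 0.0366667, 0.000138095, 0.0104396 ms; sum = 0.0472443 ms.
End-to-end = 0.101 ms.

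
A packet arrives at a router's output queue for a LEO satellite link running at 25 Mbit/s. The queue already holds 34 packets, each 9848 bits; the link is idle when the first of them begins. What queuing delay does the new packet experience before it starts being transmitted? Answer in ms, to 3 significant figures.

13.4 ms

Each queued packet: L/R = 9848/25000000 = 0.39392 ms.
34 queued → 13.3933 ms.
Queuing delay = 13.4 ms.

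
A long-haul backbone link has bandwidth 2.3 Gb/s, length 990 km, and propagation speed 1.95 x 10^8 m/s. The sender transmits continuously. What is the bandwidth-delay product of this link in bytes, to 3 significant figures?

1460000 bytes

Propagation delay = 990000 / 195000000 = 0.00507692 s.
BDP = R × t_prop = 2300000000 × 0.00507692 = 11676900 bits.
In bytes: 11676900/8 = 1460000 bytes.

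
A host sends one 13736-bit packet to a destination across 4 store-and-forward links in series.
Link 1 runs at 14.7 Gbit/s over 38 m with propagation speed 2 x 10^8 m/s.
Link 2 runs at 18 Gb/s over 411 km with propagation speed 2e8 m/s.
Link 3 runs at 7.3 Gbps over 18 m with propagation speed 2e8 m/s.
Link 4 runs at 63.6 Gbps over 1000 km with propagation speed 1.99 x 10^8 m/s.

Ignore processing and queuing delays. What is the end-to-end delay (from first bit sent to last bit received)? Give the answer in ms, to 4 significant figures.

Transmission delays (L/R per hop): 0.000934422, 0.000763111, 0.00188164, 0.000215975 ms; sum = 0.00379515 ms.
Propagation delays (d/s per hop): 0.00019, 2.055, 9e-05, 5.02513 ms; sum = 7.08041 ms.
End-to-end = 7.084 ms.

7.084 ms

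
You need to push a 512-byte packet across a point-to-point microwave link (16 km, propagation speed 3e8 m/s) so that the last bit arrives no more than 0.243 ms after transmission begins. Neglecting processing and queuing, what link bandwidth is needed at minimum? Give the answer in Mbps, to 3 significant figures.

L = 4096 bits.
Propagation delay = 16000 / 300000000 = 0.0533333 ms.
Transmission budget = 0.243 − 0.0533333 = 0.189667 ms.
R ≥ L / t_tx = 4096 bits / 0.000189667 s = 21.6 Mbps.

21.6 Mbps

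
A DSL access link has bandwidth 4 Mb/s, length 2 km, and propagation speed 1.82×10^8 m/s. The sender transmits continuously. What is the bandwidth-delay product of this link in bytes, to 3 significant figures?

Propagation delay = 2000 / 182000000 = 1.0989e-05 s.
BDP = R × t_prop = 4000000 × 1.0989e-05 = 43.956 bits.
In bytes: 43.956/8 = 5.49 bytes.

5.49 bytes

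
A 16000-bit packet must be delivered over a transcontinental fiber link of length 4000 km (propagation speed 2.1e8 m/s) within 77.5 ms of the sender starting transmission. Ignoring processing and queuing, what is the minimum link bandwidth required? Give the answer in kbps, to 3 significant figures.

274 kbps

Propagation delay = 4000000 / 210000000 = 19.0476 ms.
Transmission budget = 77.5 − 19.0476 = 58.4524 ms.
R ≥ L / t_tx = 16000 bits / 0.0584524 s = 274 kbps.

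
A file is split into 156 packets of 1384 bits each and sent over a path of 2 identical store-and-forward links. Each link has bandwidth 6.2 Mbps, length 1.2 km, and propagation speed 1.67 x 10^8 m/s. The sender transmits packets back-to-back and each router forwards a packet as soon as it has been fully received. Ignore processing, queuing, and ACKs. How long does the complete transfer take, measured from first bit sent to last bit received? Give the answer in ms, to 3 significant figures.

Per-hop transmission t_tx = L/R = 1384/6200000 = 0.223226 ms.
Per-hop propagation t_prop = 1200/167000000 = 0.00718563 ms.
Pipeline fill: first packet needs 2·t_tx to clear all hops; remaining 155 packets each add one t_tx.
Total = (2+156-1)·t_tx + 2·t_prop = 157·0.223226 + 2·0.00718563 = 35.1 ms.

35.1 ms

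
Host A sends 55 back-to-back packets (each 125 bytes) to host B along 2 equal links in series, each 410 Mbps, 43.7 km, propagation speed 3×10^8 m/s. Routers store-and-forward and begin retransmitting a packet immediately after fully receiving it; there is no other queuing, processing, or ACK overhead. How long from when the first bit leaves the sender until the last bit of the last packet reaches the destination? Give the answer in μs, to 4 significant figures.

Per-hop transmission t_tx = L/R = 1000/410000000 = 2.43902 μs.
Per-hop propagation t_prop = 43700/300000000 = 145.667 μs.
Pipeline fill: first packet needs 2·t_tx to clear all hops; remaining 54 packets each add one t_tx.
Total = (2+55-1)·t_tx + 2·t_prop = 56·2.43902 + 2·145.667 = 427.9 μs.

427.9 μs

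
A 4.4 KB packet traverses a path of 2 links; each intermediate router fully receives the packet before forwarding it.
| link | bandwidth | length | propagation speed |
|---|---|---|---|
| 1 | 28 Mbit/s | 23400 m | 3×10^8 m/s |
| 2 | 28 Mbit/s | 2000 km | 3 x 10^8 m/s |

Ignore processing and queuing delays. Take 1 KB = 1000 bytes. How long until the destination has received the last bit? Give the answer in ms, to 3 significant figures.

9.26 ms

L = 35200 bits.
Transmission delay per hop = L/R = 35200/28000000 = 1.25714 ms; 2 hops → 2.51429 ms.
Propagation delays (d/s per hop): 0.078, 6.66667 ms; sum = 6.74467 ms.
End-to-end = 9.26 ms.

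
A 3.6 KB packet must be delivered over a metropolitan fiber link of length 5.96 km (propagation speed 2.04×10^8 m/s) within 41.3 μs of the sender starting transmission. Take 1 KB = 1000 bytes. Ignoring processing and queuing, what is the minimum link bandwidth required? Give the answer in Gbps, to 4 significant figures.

2.383 Gbps

L = 28800 bits.
Propagation delay = 5960 / 204000000 = 29.2157 μs.
Transmission budget = 41.3 − 29.2157 = 12.0843 μs.
R ≥ L / t_tx = 28800 bits / 1.20843e-05 s = 2.383 Gbps.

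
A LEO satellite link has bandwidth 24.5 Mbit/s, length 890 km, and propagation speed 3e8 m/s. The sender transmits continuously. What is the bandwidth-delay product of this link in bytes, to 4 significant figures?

9085 bytes

Propagation delay = 890000 / 300000000 = 0.00296667 s.
BDP = R × t_prop = 24500000 × 0.00296667 = 72683.3 bits.
In bytes: 72683.3/8 = 9085 bytes.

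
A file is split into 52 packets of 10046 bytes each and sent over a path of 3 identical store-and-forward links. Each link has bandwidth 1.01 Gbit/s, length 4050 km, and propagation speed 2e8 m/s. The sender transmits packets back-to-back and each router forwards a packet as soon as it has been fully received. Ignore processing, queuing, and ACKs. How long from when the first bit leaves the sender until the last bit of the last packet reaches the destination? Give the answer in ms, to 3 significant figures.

Per-hop transmission t_tx = L/R = 80368/1010000000 = 0.0795723 ms.
Per-hop propagation t_prop = 4050000/200000000 = 20.25 ms.
Pipeline fill: first packet needs 3·t_tx to clear all hops; remaining 51 packets each add one t_tx.
Total = (3+52-1)·t_tx + 3·t_prop = 54·0.0795723 + 3·20.25 = 65.0 ms.

65.0 ms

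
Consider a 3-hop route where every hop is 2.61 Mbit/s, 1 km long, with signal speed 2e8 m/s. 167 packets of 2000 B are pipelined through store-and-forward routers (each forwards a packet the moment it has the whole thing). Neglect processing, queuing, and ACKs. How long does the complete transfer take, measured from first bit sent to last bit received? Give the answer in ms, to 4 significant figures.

1036 ms

Per-hop transmission t_tx = L/R = 16000/2610000 = 6.13027 ms.
Per-hop propagation t_prop = 1000/200000000 = 0.005 ms.
Pipeline fill: first packet needs 3·t_tx to clear all hops; remaining 166 packets each add one t_tx.
Total = (3+167-1)·t_tx + 3·t_prop = 169·6.13027 + 3·0.005 = 1036 ms.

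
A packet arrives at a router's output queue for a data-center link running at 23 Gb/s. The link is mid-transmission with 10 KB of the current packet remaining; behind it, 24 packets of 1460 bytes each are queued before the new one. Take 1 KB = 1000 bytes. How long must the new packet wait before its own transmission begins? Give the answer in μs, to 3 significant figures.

15.7 μs

Each queued packet: L/R = 11680/23000000000 = 0.507826 μs.
24 queued → 12.1878 μs.
Plus remaining 80000 bits of current packet: 3.47826 μs.
Queuing delay = 15.7 μs.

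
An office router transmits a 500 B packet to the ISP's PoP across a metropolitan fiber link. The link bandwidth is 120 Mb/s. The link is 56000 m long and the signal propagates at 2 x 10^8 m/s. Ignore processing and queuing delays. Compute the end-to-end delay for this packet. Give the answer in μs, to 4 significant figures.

313.3 μs

L = 500 × 8 = 4000 bits.
Transmission delay = L/R = 4000 / 120000000 = 33.3333 μs.
Propagation delay = d/s = 56000 m / 200000000 m/s = 280 μs.
Total = 313.3 μs.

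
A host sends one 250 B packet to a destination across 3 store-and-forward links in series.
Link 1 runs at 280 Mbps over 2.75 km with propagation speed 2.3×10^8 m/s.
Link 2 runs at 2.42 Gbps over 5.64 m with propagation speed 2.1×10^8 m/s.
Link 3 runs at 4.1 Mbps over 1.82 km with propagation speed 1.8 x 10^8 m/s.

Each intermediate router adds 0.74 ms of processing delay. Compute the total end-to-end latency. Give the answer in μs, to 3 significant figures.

2000 μs

L = 250 × 8 = 2000 bits.
Transmission delays (L/R per hop): 7.14286, 0.826446, 487.805 μs; sum = 495.774 μs.
Propagation delays (d/s per hop): 11.9565, 0.0268571, 10.1111 μs; sum = 22.0945 μs.
Processing at 2 router(s): 2 × 0.74 ms = 1480 μs.
End-to-end = 2000 μs.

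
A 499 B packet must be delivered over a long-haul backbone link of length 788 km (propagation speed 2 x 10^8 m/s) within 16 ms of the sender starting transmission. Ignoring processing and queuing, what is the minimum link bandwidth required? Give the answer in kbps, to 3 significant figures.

L = 3992 bits.
Propagation delay = 788000 / 200000000 = 3.94 ms.
Transmission budget = 16 − 3.94 = 12.06 ms.
R ≥ L / t_tx = 3992 bits / 0.01206 s = 331 kbps.

331 kbps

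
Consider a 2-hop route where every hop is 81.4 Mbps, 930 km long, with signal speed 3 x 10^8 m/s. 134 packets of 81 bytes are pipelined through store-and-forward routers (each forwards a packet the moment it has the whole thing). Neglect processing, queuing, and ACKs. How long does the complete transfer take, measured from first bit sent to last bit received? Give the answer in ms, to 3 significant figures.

Per-hop transmission t_tx = L/R = 648/81400000 = 0.00796069 ms.
Per-hop propagation t_prop = 930000/300000000 = 3.1 ms.
Pipeline fill: first packet needs 2·t_tx to clear all hops; remaining 133 packets each add one t_tx.
Total = (2+134-1)·t_tx + 2·t_prop = 135·0.00796069 + 2·3.1 = 7.27 ms.

7.27 ms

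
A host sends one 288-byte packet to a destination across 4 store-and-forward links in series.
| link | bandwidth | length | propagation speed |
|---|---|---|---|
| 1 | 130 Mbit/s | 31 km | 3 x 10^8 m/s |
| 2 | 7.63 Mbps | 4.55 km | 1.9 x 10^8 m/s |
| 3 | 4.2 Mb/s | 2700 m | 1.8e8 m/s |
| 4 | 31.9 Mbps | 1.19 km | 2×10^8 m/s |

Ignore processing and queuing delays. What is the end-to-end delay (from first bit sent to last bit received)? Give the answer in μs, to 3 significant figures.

1090 μs

L = 288 × 8 = 2304 bits.
Transmission delays (L/R per hop): 17.7231, 301.966, 548.571, 72.2257 μs; sum = 940.486 μs.
Propagation delays (d/s per hop): 103.333, 23.9474, 15, 5.95 μs; sum = 148.231 μs.
End-to-end = 1090 μs.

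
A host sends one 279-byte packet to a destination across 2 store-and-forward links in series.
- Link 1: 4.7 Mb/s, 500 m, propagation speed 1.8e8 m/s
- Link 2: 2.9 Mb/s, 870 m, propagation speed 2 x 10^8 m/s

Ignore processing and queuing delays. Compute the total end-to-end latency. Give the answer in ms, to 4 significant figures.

1.252 ms

L = 279 × 8 = 2232 bits.
Transmission delays (L/R per hop): 0.474894, 0.769655 ms; sum = 1.24455 ms.
Propagation delays (d/s per hop): 0.00277778, 0.00435 ms; sum = 0.00712778 ms.
End-to-end = 1.252 ms.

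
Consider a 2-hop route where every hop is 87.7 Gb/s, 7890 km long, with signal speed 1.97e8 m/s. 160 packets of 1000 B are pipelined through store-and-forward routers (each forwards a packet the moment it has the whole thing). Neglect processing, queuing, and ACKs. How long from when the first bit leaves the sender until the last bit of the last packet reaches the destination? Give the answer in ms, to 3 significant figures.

Per-hop transmission t_tx = L/R = 8000/87700000000 = 9.12201e-05 ms.
Per-hop propagation t_prop = 7890000/197000000 = 40.0508 ms.
Pipeline fill: first packet needs 2·t_tx to clear all hops; remaining 159 packets each add one t_tx.
Total = (2+160-1)·t_tx + 2·t_prop = 161·9.12201e-05 + 2·40.0508 = 80.1 ms.

80.1 ms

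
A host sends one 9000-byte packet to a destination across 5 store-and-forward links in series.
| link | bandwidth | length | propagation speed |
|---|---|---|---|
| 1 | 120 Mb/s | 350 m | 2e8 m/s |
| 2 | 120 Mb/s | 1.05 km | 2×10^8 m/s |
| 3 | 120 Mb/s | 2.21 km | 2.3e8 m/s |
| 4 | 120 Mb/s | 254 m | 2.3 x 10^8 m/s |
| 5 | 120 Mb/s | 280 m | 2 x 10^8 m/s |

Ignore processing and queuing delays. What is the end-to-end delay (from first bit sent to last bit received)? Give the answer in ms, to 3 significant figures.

3.02 ms

L = 9000 × 8 = 72000 bits.
Transmission delay per hop = L/R = 72000/120000000 = 0.6 ms; 5 hops → 3 ms.
Propagation delays (d/s per hop): 0.00175, 0.00525, 0.0096087, 0.00110435, 0.0014 ms; sum = 0.019113 ms.
End-to-end = 3.02 ms.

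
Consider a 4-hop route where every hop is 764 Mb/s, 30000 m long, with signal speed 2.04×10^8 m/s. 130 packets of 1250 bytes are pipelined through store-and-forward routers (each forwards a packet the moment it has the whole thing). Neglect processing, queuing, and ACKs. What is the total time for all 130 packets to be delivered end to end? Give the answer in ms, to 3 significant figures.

Per-hop transmission t_tx = L/R = 10000/764000000 = 0.013089 ms.
Per-hop propagation t_prop = 30000/204000000 = 0.147059 ms.
Pipeline fill: first packet needs 4·t_tx to clear all hops; remaining 129 packets each add one t_tx.
Total = (4+130-1)·t_tx + 4·t_prop = 133·0.013089 + 4·0.147059 = 2.33 ms.

2.33 ms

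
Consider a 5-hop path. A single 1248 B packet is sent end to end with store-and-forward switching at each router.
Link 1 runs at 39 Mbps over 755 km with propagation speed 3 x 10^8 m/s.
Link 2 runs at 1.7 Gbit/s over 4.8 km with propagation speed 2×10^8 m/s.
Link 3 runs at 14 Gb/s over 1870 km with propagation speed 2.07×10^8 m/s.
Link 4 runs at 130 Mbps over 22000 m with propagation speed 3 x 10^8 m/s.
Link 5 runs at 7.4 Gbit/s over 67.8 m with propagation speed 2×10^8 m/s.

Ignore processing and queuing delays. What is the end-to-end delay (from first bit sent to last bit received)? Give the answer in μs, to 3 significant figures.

12000 μs

L = 1248 × 8 = 9984 bits.
Transmission delays (L/R per hop): 256, 5.87294, 0.713143, 76.8, 1.34919 μs; sum = 340.735 μs.
Propagation delays (d/s per hop): 2516.67, 24, 9033.82, 73.3333, 0.339 μs; sum = 11648.2 μs.
End-to-end = 12000 μs.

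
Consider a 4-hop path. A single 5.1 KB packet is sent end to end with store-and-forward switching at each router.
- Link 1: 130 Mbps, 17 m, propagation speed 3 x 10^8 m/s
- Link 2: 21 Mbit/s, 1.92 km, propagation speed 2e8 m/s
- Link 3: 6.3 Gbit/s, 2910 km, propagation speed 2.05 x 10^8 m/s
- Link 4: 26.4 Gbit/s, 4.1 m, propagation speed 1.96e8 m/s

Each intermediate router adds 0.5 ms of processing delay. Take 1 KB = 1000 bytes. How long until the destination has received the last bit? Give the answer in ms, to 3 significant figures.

18.0 ms

L = 40800 bits.
Transmission delays (L/R per hop): 0.313846, 1.94286, 0.00647619, 0.00154545 ms; sum = 2.26472 ms.
Propagation delays (d/s per hop): 5.66667e-05, 0.0096, 14.1951, 2.09184e-05 ms; sum = 14.2048 ms.
Processing at 3 router(s): 3 × 0.5 ms = 1.5 ms.
End-to-end = 18.0 ms.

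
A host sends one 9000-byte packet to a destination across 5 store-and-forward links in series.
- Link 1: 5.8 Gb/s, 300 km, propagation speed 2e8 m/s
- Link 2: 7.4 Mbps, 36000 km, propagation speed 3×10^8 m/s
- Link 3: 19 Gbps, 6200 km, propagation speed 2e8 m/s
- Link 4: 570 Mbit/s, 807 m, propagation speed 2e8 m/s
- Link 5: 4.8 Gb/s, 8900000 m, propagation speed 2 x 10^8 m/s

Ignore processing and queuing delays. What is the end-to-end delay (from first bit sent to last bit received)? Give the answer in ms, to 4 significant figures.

206.9 ms

L = 9000 × 8 = 72000 bits.
Transmission delays (L/R per hop): 0.0124138, 9.72973, 0.00378947, 0.126316, 0.015 ms; sum = 9.88725 ms.
Propagation delays (d/s per hop): 1.5, 120, 31, 0.004035, 44.5 ms; sum = 197.004 ms.
End-to-end = 206.9 ms.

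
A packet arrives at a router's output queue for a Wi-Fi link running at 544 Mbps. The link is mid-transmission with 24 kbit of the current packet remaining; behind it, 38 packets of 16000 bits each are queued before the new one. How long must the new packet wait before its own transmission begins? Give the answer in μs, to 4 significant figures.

Each queued packet: L/R = 16000/544000000 = 29.4118 μs.
38 queued → 1117.65 μs.
Plus remaining 24000 bits of current packet: 44.1176 μs.
Queuing delay = 1162 μs.

1162 μs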